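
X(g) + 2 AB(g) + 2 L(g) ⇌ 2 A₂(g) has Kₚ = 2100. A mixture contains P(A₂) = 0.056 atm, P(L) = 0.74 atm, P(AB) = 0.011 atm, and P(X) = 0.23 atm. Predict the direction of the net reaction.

in the forward direction

Qₚ = P(A₂)² / (P(X)·P(AB)²·P(L)²) = (0.056)² / ((0.23)·(0.011)²·(0.74)²) = 210
Qₚ = 210 < Kₚ = 2100, so the forward reaction proceeds.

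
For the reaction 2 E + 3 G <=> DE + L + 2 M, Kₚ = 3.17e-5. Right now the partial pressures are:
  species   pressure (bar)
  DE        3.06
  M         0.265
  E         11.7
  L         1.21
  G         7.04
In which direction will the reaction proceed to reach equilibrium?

toward products

Qₚ = P(DE)·P(L)·P(M)² / (P(E)²·P(G)³) = (3.06)·(1.21)·(0.265)² / ((11.7)²·(7.04)³) = 5.44e-6
Qₚ = 5.44e-6 < Kₚ = 3.17e-5, so the forward reaction proceeds.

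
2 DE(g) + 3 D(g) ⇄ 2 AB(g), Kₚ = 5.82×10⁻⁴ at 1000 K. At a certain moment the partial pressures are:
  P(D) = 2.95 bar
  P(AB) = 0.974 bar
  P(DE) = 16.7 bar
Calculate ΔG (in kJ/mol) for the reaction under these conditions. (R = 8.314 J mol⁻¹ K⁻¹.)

Qₚ = P(AB)² / (P(DE)²·P(D)³) = (0.974)² / ((16.7)²·(2.95)³) = 1.33×10⁻⁴
ΔG = RT ln(Qₚ/Kₚ) = (8.314 J mol⁻¹ K⁻¹)(1000 K) × ln(1.33×10⁻⁴/5.82×10⁻⁴)
   = (8.314 kJ/mol)(-1.476) = -12.3 kJ/mol
ΔG < 0, so the forward reaction is spontaneous (proceeds forward).

ΔG = -12.3 kJ/mol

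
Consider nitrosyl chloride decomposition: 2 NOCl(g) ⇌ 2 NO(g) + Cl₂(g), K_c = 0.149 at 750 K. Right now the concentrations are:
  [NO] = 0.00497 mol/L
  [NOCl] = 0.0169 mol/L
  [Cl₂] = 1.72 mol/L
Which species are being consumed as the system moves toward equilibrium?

none (at equilibrium)

Q_c = [NO]²·[Cl₂] / [NOCl]² = (0.00497)²·(1.72) / (0.0169)² = 0.149
Q_c = 0.149 = K_c; the system is at equilibrium.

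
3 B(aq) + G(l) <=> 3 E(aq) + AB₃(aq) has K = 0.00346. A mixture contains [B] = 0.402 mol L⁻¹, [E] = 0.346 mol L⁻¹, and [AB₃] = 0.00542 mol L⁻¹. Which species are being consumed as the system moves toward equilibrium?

none (at equilibrium)

(G is a pure liquid — omitted from Q.)
Q = [E]³·[AB₃] / [B]³ = (0.346)³·(0.00542) / (0.402)³ = 0.00346
Q = 0.00346 = K; the system is at equilibrium.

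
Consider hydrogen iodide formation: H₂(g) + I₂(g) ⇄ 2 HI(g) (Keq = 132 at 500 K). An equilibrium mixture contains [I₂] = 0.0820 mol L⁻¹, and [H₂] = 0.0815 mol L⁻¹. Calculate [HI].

[HI] = 0.939 mol L⁻¹

At equilibrium, Keq = [HI]² / ([H₂]·[I₂]) = 132.
([HI])² / ((0.0815)·(0.0820)) = 132
[HI]² = 0.882 ⇒ [HI] = 0.939 mol L⁻¹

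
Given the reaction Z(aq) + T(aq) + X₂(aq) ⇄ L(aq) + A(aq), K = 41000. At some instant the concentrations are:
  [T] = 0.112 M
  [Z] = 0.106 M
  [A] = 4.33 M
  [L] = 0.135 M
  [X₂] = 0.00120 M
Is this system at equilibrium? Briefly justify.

Q = [L]·[A] / ([Z]·[T]·[X₂]) = (0.135)·(4.33) / ((0.106)·(0.112)·(0.00120)) = 41000
Q = 41000 = K; the system is at equilibrium.

yes, at equilibrium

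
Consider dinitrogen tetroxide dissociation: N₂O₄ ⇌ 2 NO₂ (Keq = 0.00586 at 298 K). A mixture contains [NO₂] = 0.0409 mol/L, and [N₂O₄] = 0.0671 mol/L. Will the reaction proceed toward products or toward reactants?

in the reverse direction

Q = [NO₂]² / [N₂O₄] = (0.0409)² / (0.0671) = 0.0249
Q = 0.0249 > Keq = 0.00586, so the reverse reaction proceeds.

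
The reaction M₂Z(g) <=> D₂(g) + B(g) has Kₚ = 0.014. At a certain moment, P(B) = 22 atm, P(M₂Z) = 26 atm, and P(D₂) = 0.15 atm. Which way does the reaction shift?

Qₚ = P(D₂)·P(B) / P(M₂Z) = (0.15)·(22) / (26) = 0.13
Qₚ = 0.13 > Kₚ = 0.014, so the reverse reaction proceeds.

to the left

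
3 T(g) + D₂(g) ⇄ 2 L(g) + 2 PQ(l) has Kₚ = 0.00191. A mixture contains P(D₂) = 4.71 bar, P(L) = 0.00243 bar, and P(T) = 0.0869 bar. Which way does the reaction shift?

(PQ is a pure liquid — omitted from Qₚ.)
Qₚ = P(L)² / (P(T)³·P(D₂)) = (0.00243)² / ((0.0869)³·(4.71)) = 0.00191
Qₚ = 0.00191 = Kₚ, so the system is already at equilibrium.

neither direction; the system is at equilibrium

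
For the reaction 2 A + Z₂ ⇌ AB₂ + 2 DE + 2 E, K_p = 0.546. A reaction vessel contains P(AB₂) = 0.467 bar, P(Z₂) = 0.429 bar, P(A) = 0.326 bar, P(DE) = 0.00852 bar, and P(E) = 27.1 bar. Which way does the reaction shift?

Q_p = P(AB₂)·P(DE)²·P(E)² / (P(A)²·P(Z₂)) = (0.467)·(0.00852)²·(27.1)² / ((0.326)²·(0.429)) = 0.546
Q_p = 0.546 = K_p, so the system is already at equilibrium.

no net change (already at equilibrium)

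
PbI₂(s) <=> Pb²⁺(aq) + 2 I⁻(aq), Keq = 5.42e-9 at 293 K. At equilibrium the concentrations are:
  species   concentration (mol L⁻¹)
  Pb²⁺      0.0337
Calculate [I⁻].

(PbI₂ is a pure solid — omitted from Keq.)
At equilibrium, Keq = [Pb²⁺]·[I⁻]² = 5.42e-9.
(0.0337)·([I⁻])² = 5.42e-9
[I⁻]² = 1.61e-7 ⇒ [I⁻] = 4.01e-4 mol L⁻¹

[I⁻] = 4.01e-4 mol L⁻¹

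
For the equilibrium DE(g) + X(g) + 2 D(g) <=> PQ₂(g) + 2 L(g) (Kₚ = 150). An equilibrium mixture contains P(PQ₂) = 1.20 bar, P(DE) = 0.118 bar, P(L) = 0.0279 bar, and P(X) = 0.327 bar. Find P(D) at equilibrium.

P(D) = 0.0127 bar

At equilibrium, Kₚ = P(PQ₂)·P(L)² / (P(DE)·P(X)·P(D)²) = 150.
(1.20)·(0.0279)² / ((0.118)·(0.327)·(P(D))²) = 150
P(D)² = 1.61e-4 ⇒ P(D) = 0.0127 bar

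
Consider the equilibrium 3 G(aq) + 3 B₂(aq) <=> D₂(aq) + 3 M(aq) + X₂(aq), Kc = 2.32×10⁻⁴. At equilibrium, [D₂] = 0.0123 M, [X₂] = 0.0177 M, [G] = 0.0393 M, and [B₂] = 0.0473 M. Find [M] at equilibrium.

At equilibrium, Kc = [D₂]·[M]³·[X₂] / ([G]³·[B₂]³) = 2.32×10⁻⁴.
(0.0123)·([M])³·(0.0177) / ((0.0393)³·(0.0473)³) = 2.32×10⁻⁴
[M]³ = 6.84×10⁻⁹ ⇒ [M] = 0.00190 M

[M] = 0.00190 M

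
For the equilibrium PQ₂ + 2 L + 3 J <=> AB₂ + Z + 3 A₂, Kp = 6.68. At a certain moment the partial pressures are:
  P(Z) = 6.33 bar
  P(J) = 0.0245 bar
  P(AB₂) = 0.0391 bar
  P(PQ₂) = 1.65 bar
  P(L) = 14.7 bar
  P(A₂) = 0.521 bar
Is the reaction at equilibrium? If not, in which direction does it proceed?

neither direction; the system is at equilibrium

Qp = P(AB₂)·P(Z)·P(A₂)³ / (P(PQ₂)·P(L)²·P(J)³) = (0.0391)·(6.33)·(0.521)³ / ((1.65)·(14.7)²·(0.0245)³) = 6.68
Qp = 6.68 = Kp, so the system is already at equilibrium.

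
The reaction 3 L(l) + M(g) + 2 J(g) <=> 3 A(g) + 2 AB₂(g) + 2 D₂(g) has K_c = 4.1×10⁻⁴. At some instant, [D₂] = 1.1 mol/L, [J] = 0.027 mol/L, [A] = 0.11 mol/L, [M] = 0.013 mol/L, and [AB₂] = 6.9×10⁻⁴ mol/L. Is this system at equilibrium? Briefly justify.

(L is a pure liquid — omitted from Q_c.)
Q_c = [A]³·[AB₂]²·[D₂]² / ([M]·[J]²) = (0.11)³·(6.9×10⁻⁴)²·(1.1)² / ((0.013)·(0.027)²) = 8.1×10⁻⁵
Q_c = 8.1×10⁻⁵ < K_c = 4.1×10⁻⁴: net forward reaction.

no; Q < K, reaction proceeds forward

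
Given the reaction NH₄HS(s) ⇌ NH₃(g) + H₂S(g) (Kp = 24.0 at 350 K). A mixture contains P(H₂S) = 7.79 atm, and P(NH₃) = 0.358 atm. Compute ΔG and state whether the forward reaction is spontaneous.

(NH₄HS is a pure solid — omitted from Qp.)
Qp = P(NH₃)·P(H₂S) = (0.358)·(7.79) = 2.79
ΔG = RT ln(Qp/Kp) = (8.314 J mol⁻¹ K⁻¹)(350 K) × ln(2.79/24.0)
   = (2.910 kJ/mol)(-2.152) = -6.26 kJ/mol
ΔG < 0, so the forward reaction is spontaneous (proceeds forward).

ΔG = -6.26 kJ/mol; the forward reaction is spontaneous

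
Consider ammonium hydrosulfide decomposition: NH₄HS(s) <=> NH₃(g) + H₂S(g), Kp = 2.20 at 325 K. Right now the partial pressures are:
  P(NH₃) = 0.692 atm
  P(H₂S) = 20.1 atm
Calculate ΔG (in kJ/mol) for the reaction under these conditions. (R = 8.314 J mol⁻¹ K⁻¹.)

(NH₄HS is a pure solid — omitted from Qp.)
Qp = P(NH₃)·P(H₂S) = (0.692)·(20.1) = 13.9
ΔG = RT ln(Qp/Kp) = (8.314 J mol⁻¹ K⁻¹)(325 K) × ln(13.9/2.20)
   = (2.702 kJ/mol)(1.843) = 4.98 kJ/mol
ΔG > 0, so the forward reaction is non-spontaneous (proceeds in reverse).

ΔG = 4.98 kJ/mol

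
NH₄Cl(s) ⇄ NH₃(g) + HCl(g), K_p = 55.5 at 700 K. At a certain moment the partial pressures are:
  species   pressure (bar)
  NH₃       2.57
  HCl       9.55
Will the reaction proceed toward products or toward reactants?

to the right

(NH₄Cl is a pure solid — omitted from Q_p.)
Q_p = P(NH₃)·P(HCl) = (2.57)·(9.55) = 24.5
Q_p = 24.5 < K_p = 55.5, so the forward reaction proceeds.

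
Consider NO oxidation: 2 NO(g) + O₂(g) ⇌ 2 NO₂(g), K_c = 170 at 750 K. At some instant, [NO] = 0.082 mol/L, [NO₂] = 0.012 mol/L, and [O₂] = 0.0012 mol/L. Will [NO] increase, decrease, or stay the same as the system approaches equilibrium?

Q_c = [NO₂]² / ([NO]²·[O₂]) = (0.012)² / ((0.082)²·(0.0012)) = 18
Q_c = 18 < K_c = 170: net forward reaction.
NO is a reactant, so it decreases.

decrease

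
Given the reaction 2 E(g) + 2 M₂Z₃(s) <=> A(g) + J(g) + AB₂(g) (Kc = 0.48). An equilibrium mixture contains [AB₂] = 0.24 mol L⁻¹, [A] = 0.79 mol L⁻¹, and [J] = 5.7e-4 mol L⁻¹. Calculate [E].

[E] = 0.015 mol L⁻¹

(M₂Z₃ is a pure solid — omitted from Kc.)
At equilibrium, Kc = [A]·[J]·[AB₂] / [E]² = 0.48.
(0.79)·(5.7e-4)·(0.24) / ([E])² = 0.48
[E]² = 2.25e-4 ⇒ [E] = 0.015 mol L⁻¹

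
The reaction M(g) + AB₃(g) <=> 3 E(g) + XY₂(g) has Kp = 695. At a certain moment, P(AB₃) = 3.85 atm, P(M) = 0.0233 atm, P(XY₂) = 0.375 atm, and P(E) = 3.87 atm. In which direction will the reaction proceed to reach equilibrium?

Qp = P(E)³·P(XY₂) / (P(M)·P(AB₃)) = (3.87)³·(0.375) / ((0.0233)·(3.85)) = 242
Qp = 242 < Kp = 695, so the forward reaction proceeds.

toward products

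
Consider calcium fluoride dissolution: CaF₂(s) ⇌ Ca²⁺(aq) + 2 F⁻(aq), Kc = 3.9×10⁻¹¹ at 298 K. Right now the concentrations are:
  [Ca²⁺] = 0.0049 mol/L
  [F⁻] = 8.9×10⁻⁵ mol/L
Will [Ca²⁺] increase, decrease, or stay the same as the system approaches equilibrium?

(CaF₂ is a pure solid — omitted from Qc.)
Qc = [Ca²⁺]·[F⁻]² = (0.0049)·(8.9×10⁻⁵)² = 3.9×10⁻¹¹
Qc = 3.9×10⁻¹¹ = Kc; the system is at equilibrium.

stay the same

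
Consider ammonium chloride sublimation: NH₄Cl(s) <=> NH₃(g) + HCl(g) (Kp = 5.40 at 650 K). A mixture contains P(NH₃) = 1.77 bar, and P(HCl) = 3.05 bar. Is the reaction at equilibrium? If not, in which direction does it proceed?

neither direction; the system is at equilibrium

(NH₄Cl is a pure solid — omitted from Qp.)
Qp = P(NH₃)·P(HCl) = (1.77)·(3.05) = 5.40
Qp = 5.40 = Kp, so the system is already at equilibrium.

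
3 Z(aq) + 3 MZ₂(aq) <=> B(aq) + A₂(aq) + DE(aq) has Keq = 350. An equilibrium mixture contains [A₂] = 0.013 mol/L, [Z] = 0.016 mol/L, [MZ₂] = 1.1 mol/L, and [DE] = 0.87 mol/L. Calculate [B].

At equilibrium, Keq = [B]·[A₂]·[DE] / ([Z]³·[MZ₂]³) = 350.
([B])·(0.013)·(0.87) / ((0.016)³·(1.1)³) = 350
[B] = 0.169 = 0.17 mol/L

[B] = 0.17 mol/L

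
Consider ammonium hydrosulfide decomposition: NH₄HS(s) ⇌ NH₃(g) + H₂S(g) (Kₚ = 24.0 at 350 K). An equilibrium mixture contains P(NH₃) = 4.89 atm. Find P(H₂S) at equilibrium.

P(H₂S) = 4.91 atm

(NH₄HS is a pure solid — omitted from Kₚ.)
At equilibrium, Kₚ = P(NH₃)·P(H₂S) = 24.0.
(4.89)·(P(H₂S)) = 24.0
P(H₂S) = 4.91 atm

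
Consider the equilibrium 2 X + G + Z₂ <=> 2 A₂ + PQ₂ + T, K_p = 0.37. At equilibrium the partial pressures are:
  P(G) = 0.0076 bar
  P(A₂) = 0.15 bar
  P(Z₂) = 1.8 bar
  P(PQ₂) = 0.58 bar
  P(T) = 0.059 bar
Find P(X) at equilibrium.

At equilibrium, K_p = P(A₂)²·P(PQ₂)·P(T) / (P(X)²·P(G)·P(Z₂)) = 0.37.
(0.15)²·(0.58)·(0.059) / ((P(X))²·(0.0076)·(1.8)) = 0.37
P(X)² = 0.152 ⇒ P(X) = 0.39 bar

P(X) = 0.39 bar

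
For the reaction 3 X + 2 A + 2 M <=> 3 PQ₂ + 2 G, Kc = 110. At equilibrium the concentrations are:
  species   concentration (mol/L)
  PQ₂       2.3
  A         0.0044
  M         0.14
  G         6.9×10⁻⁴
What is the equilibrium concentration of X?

At equilibrium, Kc = [PQ₂]³·[G]² / ([X]³·[A]²·[M]²) = 110.
(2.3)³·(6.9×10⁻⁴)² / (([X])³·(0.0044)²·(0.14)²) = 110
[X]³ = 0.139 ⇒ [X] = 0.52 mol/L

[X] = 0.52 mol/L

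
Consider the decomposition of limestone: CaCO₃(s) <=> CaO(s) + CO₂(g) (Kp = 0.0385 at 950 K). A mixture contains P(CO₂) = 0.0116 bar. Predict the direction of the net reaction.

(CaCO₃, CaO are pure solids — omitted from Qp.)
Qp = P(CO₂) = 0.0116
Qp = 0.0116 < Kp = 0.0385, so the forward reaction proceeds.

in the forward direction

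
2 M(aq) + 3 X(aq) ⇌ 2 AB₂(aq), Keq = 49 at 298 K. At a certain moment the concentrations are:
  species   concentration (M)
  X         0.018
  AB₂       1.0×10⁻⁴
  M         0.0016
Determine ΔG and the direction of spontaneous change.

Q = [AB₂]² / ([M]²·[X]³) = (1.0×10⁻⁴)² / ((0.0016)²·(0.018)³) = 670
ΔG = RT ln(Q/Keq) = (8.314 J mol⁻¹ K⁻¹)(298 K) × ln(670/49)
   = (2.478 kJ/mol)(2.615) = 6.48 kJ/mol
ΔG > 0, so the forward reaction is non-spontaneous (proceeds in reverse).

ΔG = 6.48 kJ/mol; the forward reaction is non-spontaneous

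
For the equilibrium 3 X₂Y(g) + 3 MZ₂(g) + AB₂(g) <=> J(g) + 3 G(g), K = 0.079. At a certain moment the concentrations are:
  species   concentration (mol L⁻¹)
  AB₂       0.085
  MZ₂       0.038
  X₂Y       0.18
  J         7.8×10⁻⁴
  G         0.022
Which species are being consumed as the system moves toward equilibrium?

J, G (products)

Q = [J]·[G]³ / ([X₂Y]³·[MZ₂]³·[AB₂]) = (7.8×10⁻⁴)·(0.022)³ / ((0.18)³·(0.038)³·(0.085)) = 0.31
Q = 0.31 > K = 0.079: net reverse reaction.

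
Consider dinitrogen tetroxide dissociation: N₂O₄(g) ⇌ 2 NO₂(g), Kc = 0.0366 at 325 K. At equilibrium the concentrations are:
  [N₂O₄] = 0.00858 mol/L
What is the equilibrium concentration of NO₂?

[NO₂] = 0.0177 mol/L

At equilibrium, Kc = [NO₂]² / [N₂O₄] = 0.0366.
([NO₂])² / (0.00858) = 0.0366
[NO₂]² = 3.14×10⁻⁴ ⇒ [NO₂] = 0.0177 mol/L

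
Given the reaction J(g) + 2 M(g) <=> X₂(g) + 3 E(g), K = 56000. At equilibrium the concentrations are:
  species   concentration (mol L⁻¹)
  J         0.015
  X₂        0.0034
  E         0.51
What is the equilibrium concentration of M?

[M] = 7.3e-4 mol L⁻¹

At equilibrium, K = [X₂]·[E]³ / ([J]·[M]²) = 56000.
(0.0034)·(0.51)³ / ((0.015)·([M])²) = 56000
[M]² = 5.37e-7 ⇒ [M] = 7.3e-4 mol L⁻¹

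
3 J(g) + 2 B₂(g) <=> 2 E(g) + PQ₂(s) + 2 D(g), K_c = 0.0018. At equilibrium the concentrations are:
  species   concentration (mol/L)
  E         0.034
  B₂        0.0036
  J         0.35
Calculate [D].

[D] = 9.3×10⁻⁴ mol/L

(PQ₂ is a pure solid — omitted from K_c.)
At equilibrium, K_c = [E]²·[D]² / ([J]³·[B₂]²) = 0.0018.
(0.034)²·([D])² / ((0.35)³·(0.0036)²) = 0.0018
[D]² = 8.65×10⁻⁷ ⇒ [D] = 9.3×10⁻⁴ mol/L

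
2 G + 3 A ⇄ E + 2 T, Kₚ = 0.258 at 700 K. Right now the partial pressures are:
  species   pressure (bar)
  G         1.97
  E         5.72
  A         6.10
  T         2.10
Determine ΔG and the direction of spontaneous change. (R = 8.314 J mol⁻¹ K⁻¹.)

ΔG = -12.8 kJ/mol; the forward reaction is spontaneous

Qₚ = P(E)·P(T)² / (P(G)²·P(A)³) = (5.72)·(2.10)² / ((1.97)²·(6.10)³) = 0.0286
ΔG = RT ln(Qₚ/Kₚ) = (8.314 J mol⁻¹ K⁻¹)(700 K) × ln(0.0286/0.258)
   = (5.820 kJ/mol)(-2.200) = -12.8 kJ/mol
ΔG < 0, so the forward reaction is spontaneous (proceeds forward).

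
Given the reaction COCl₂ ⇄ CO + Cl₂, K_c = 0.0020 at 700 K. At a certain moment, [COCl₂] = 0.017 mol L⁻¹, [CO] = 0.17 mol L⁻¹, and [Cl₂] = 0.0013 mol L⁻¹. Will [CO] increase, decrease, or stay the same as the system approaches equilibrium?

Q_c = [CO]·[Cl₂] / [COCl₂] = (0.17)·(0.0013) / (0.017) = 0.013
Q_c = 0.013 > K_c = 0.0020: net reverse reaction.
CO is a product, so it decreases.

decrease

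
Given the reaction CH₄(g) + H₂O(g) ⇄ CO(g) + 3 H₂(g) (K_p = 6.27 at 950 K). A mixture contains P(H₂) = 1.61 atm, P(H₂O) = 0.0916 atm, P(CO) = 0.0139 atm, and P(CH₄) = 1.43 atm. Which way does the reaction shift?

Q_p = P(CO)·P(H₂)³ / (P(CH₄)·P(H₂O)) = (0.0139)·(1.61)³ / ((1.43)·(0.0916)) = 0.443
Q_p = 0.443 < K_p = 6.27, so the forward reaction proceeds.

in the forward direction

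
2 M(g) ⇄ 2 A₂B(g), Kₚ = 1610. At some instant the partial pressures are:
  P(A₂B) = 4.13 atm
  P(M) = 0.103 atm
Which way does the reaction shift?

Qₚ = P(A₂B)² / P(M)² = (4.13)² / (0.103)² = 1610
Qₚ = 1610 = Kₚ, so the system is already at equilibrium.

neither direction; the system is at equilibrium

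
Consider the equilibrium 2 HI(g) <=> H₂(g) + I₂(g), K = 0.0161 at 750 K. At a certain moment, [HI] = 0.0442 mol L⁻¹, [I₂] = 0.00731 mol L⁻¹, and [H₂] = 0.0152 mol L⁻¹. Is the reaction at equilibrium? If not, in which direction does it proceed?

Q = [H₂]·[I₂] / [HI]² = (0.0152)·(0.00731) / (0.0442)² = 0.0569
Q = 0.0569 > K = 0.0161, so the reverse reaction proceeds.

in the reverse direction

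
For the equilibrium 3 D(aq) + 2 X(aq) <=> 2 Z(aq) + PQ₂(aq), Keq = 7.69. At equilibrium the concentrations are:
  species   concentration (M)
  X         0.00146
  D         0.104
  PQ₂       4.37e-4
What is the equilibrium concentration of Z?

[Z] = 0.00650 M

At equilibrium, Keq = [Z]²·[PQ₂] / ([D]³·[X]²) = 7.69.
([Z])²·(4.37e-4) / ((0.104)³·(0.00146)²) = 7.69
[Z]² = 4.22e-5 ⇒ [Z] = 0.00650 M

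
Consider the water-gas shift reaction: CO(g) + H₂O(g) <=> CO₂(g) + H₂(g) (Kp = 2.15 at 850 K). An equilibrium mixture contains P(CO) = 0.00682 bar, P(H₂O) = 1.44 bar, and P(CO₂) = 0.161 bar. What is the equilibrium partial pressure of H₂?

P(H₂) = 0.131 bar

At equilibrium, Kp = P(CO₂)·P(H₂) / (P(CO)·P(H₂O)) = 2.15.
(0.161)·(P(H₂)) / ((0.00682)·(1.44)) = 2.15
P(H₂) = 0.131 bar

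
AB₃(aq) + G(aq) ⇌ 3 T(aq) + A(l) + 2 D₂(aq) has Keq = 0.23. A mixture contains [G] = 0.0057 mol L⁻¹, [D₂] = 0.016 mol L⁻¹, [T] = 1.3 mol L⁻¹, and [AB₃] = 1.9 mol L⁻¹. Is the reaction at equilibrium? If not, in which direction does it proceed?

(A is a pure liquid — omitted from Q.)
Q = [T]³·[D₂]² / ([AB₃]·[G]) = (1.3)³·(0.016)² / ((1.9)·(0.0057)) = 0.052
Q = 0.052 < Keq = 0.23, so the forward reaction proceeds.

to the right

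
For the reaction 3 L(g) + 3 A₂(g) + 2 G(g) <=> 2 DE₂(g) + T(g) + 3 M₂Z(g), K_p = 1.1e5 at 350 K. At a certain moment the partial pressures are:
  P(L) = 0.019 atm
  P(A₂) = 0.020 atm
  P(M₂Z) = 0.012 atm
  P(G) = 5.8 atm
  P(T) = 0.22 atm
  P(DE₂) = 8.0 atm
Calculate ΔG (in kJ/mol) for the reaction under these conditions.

ΔG = -6.17 kJ/mol

Q_p = P(DE₂)²·P(T)·P(M₂Z)³ / (P(L)³·P(A₂)³·P(G)²) = (8.0)²·(0.22)·(0.012)³ / ((0.019)³·(0.020)³·(5.8)²) = 13200
ΔG = RT ln(Q_p/K_p) = (8.314 J mol⁻¹ K⁻¹)(350 K) × ln(13200/1.1e5)
   = (2.910 kJ/mol)(-2.120) = -6.17 kJ/mol
ΔG < 0, so the forward reaction is spontaneous (proceeds forward).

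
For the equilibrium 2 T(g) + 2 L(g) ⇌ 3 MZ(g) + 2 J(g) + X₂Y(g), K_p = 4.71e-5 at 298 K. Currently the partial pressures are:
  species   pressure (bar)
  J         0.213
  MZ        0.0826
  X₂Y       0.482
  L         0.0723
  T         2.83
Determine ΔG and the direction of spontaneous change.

ΔG = 4.54 kJ/mol; the forward reaction is non-spontaneous

Q_p = P(MZ)³·P(J)²·P(X₂Y) / (P(T)²·P(L)²) = (0.0826)³·(0.213)²·(0.482) / ((2.83)²·(0.0723)²) = 2.94e-4
ΔG = RT ln(Q_p/K_p) = (8.314 J mol⁻¹ K⁻¹)(298 K) × ln(2.94e-4/4.71e-5)
   = (2.478 kJ/mol)(1.831) = 4.54 kJ/mol
ΔG > 0, so the forward reaction is non-spontaneous (proceeds in reverse).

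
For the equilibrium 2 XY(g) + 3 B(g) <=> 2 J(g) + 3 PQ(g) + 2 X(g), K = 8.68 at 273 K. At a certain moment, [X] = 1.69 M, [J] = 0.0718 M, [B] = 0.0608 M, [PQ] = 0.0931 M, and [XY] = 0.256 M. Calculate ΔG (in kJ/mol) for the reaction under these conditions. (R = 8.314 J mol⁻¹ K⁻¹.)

ΔG = -5.39 kJ/mol

Q = [J]²·[PQ]³·[X]² / ([XY]²·[B]³) = (0.0718)²·(0.0931)³·(1.69)² / ((0.256)²·(0.0608)³) = 0.807
ΔG = RT ln(Q/K) = (8.314 J mol⁻¹ K⁻¹)(273 K) × ln(0.807/8.68)
   = (2.270 kJ/mol)(-2.375) = -5.39 kJ/mol
ΔG < 0, so the forward reaction is spontaneous (proceeds forward).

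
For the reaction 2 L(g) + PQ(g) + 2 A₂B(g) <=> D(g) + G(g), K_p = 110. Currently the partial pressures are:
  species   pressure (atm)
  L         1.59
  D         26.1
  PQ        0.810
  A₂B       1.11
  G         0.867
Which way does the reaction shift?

Q_p = P(D)·P(G) / (P(L)²·P(PQ)·P(A₂B)²) = (26.1)·(0.867) / ((1.59)²·(0.810)·(1.11)²) = 8.97
Q_p = 8.97 < K_p = 110, so the forward reaction proceeds.

in the forward direction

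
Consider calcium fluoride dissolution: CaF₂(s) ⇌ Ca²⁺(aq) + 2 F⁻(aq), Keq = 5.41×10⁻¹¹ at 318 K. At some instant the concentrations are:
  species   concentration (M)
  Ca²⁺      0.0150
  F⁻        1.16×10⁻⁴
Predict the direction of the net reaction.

toward reactants

(CaF₂ is a pure solid — omitted from Q.)
Q = [Ca²⁺]·[F⁻]² = (0.0150)·(1.16×10⁻⁴)² = 2.02×10⁻¹⁰
Q = 2.02×10⁻¹⁰ > Keq = 5.41×10⁻¹¹, so the reverse reaction proceeds.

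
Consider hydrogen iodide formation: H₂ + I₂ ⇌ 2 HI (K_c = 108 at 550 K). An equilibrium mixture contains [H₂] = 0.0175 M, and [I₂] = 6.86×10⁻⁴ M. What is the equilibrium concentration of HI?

At equilibrium, K_c = [HI]² / ([H₂]·[I₂]) = 108.
([HI])² / ((0.0175)·(6.86×10⁻⁴)) = 108
[HI]² = 0.00130 ⇒ [HI] = 0.0360 M

[HI] = 0.0360 M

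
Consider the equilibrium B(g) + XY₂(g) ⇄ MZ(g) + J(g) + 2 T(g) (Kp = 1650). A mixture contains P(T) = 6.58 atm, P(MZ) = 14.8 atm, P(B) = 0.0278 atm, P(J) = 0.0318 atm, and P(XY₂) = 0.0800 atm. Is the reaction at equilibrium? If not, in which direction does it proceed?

toward reactants

Qp = P(MZ)·P(J)·P(T)² / (P(B)·P(XY₂)) = (14.8)·(0.0318)·(6.58)² / ((0.0278)·(0.0800)) = 9160
Qp = 9160 > Kp = 1650, so the reverse reaction proceeds.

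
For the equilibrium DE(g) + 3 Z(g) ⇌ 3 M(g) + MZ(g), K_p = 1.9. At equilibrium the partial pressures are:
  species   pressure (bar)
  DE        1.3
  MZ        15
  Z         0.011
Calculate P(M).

At equilibrium, K_p = P(M)³·P(MZ) / (P(DE)·P(Z)³) = 1.9.
(P(M))³·(15) / ((1.3)·(0.011)³) = 1.9
P(M)³ = 2.19e-7 ⇒ P(M) = 0.0060 bar

P(M) = 0.0060 bar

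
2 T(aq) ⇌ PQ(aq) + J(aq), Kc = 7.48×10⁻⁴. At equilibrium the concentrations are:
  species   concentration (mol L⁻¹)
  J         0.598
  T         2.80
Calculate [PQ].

[PQ] = 0.00981 mol L⁻¹

At equilibrium, Kc = [PQ]·[J] / [T]² = 7.48×10⁻⁴.
([PQ])·(0.598) / (2.80)² = 7.48×10⁻⁴
[PQ] = 0.00981 mol L⁻¹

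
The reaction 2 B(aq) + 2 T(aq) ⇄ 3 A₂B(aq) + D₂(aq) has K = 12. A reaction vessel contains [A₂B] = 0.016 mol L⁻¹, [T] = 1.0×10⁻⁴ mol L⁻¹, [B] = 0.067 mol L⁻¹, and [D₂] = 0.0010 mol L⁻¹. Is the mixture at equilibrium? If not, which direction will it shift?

no; Q > K, reaction proceeds in reverse

Q = [A₂B]³·[D₂] / ([B]²·[T]²) = (0.016)³·(0.0010) / ((0.067)²·(1.0×10⁻⁴)²) = 91
Q = 91 > K = 12: net reverse reaction.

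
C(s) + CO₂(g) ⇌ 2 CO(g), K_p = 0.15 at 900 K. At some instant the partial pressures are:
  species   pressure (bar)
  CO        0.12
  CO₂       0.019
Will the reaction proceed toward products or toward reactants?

reverse (toward reactants)

(C is a pure solid — omitted from Q_p.)
Q_p = P(CO)² / P(CO₂) = (0.12)² / (0.019) = 0.76
Q_p = 0.76 > K_p = 0.15, so the reverse reaction proceeds.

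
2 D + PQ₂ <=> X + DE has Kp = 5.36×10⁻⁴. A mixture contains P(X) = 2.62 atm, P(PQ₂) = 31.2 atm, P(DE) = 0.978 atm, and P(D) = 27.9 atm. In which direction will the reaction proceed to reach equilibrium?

toward products

Qp = P(X)·P(DE) / (P(D)²·P(PQ₂)) = (2.62)·(0.978) / ((27.9)²·(31.2)) = 1.06×10⁻⁴
Qp = 1.06×10⁻⁴ < Kp = 5.36×10⁻⁴, so the forward reaction proceeds.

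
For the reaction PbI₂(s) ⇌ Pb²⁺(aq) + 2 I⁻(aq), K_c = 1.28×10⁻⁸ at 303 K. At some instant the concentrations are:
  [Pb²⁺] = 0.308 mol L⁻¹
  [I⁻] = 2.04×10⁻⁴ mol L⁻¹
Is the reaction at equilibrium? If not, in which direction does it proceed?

(PbI₂ is a pure solid — omitted from Q_c.)
Q_c = [Pb²⁺]·[I⁻]² = (0.308)·(2.04×10⁻⁴)² = 1.28×10⁻⁸
Q_c = 1.28×10⁻⁸ = K_c, so the system is already at equilibrium.

at equilibrium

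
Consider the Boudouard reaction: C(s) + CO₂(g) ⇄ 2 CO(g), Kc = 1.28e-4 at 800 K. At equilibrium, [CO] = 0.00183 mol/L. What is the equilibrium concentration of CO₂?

[CO₂] = 0.0262 mol/L

(C is a pure solid — omitted from Kc.)
At equilibrium, Kc = [CO]² / [CO₂] = 1.28e-4.
(0.00183)² / ([CO₂]) = 1.28e-4
[CO₂] = 0.0262 mol/L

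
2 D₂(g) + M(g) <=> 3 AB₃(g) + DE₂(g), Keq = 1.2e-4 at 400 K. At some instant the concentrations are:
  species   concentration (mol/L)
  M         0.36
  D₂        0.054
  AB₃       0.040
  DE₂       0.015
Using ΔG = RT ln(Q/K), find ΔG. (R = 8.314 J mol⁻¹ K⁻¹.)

Q = [AB₃]³·[DE₂] / ([D₂]²·[M]) = (0.040)³·(0.015) / ((0.054)²·(0.36)) = 9.14e-4
ΔG = RT ln(Q/Keq) = (8.314 J mol⁻¹ K⁻¹)(400 K) × ln(9.14e-4/1.2e-4)
   = (3.326 kJ/mol)(2.030) = 6.75 kJ/mol
ΔG > 0, so the forward reaction is non-spontaneous (proceeds in reverse).

ΔG = 6.75 kJ/mol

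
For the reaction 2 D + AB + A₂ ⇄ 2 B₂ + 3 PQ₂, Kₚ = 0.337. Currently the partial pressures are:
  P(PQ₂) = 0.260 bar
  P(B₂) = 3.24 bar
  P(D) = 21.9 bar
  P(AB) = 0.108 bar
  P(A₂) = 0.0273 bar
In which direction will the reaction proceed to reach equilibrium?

Qₚ = P(B₂)²·P(PQ₂)³ / (P(D)²·P(AB)·P(A₂)) = (3.24)²·(0.260)³ / ((21.9)²·(0.108)·(0.0273)) = 0.130
Qₚ = 0.130 < Kₚ = 0.337, so the forward reaction proceeds.

toward products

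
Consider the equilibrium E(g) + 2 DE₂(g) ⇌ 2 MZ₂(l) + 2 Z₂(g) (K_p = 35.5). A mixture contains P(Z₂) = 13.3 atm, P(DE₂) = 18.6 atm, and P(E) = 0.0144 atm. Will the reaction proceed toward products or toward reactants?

at equilibrium

(MZ₂ is a pure liquid — omitted from Q_p.)
Q_p = P(Z₂)² / (P(E)·P(DE₂)²) = (13.3)² / ((0.0144)·(18.6)²) = 35.5
Q_p = 35.5 = K_p, so the system is already at equilibrium.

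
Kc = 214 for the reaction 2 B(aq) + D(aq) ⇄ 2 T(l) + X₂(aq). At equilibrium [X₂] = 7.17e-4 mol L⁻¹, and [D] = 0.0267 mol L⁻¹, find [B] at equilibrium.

[B] = 0.0112 mol L⁻¹

(T is a pure liquid — omitted from Kc.)
At equilibrium, Kc = [X₂] / ([B]²·[D]) = 214.
(7.17e-4) / (([B])²·(0.0267)) = 214
[B]² = 1.25e-4 ⇒ [B] = 0.0112 mol L⁻¹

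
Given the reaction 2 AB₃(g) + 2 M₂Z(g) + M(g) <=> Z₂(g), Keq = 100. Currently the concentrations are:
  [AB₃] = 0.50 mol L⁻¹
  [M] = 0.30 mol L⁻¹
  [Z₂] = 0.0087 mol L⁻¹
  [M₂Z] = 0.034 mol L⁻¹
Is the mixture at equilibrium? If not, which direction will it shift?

yes, at equilibrium

Q = [Z₂] / ([AB₃]²·[M₂Z]²·[M]) = (0.0087) / ((0.50)²·(0.034)²·(0.30)) = 100
Q = 100 = Keq; the system is at equilibrium.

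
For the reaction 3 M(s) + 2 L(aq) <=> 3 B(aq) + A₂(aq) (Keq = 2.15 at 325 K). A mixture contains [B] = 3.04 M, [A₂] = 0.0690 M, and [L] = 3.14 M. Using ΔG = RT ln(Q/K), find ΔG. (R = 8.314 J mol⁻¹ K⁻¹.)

(M is a pure solid — omitted from Q.)
Q = [B]³·[A₂] / [L]² = (3.04)³·(0.0690) / (3.14)² = 0.197
ΔG = RT ln(Q/Keq) = (8.314 J mol⁻¹ K⁻¹)(325 K) × ln(0.197/2.15)
   = (2.702 kJ/mol)(-2.390) = -6.46 kJ/mol
ΔG < 0, so the forward reaction is spontaneous (proceeds forward).

ΔG = -6.46 kJ/mol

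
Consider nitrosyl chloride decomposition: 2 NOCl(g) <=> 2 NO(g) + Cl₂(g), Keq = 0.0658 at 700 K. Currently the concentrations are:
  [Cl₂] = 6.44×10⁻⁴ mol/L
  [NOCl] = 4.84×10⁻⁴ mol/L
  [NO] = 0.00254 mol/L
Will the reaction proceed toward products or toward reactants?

to the right

Q = [NO]²·[Cl₂] / [NOCl]² = (0.00254)²·(6.44×10⁻⁴) / (4.84×10⁻⁴)² = 0.0177
Q = 0.0177 < Keq = 0.0658, so the forward reaction proceeds.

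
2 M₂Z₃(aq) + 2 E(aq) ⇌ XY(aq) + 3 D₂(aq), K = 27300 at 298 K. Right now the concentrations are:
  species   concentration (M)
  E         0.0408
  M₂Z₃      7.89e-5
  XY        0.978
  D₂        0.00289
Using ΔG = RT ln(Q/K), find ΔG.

ΔG = -6.15 kJ/mol

Q = [XY]·[D₂]³ / ([M₂Z₃]²·[E]²) = (0.978)·(0.00289)³ / ((7.89e-5)²·(0.0408)²) = 2280
ΔG = RT ln(Q/K) = (8.314 J mol⁻¹ K⁻¹)(298 K) × ln(2280/27300)
   = (2.478 kJ/mol)(-2.483) = -6.15 kJ/mol
ΔG < 0, so the forward reaction is spontaneous (proceeds forward).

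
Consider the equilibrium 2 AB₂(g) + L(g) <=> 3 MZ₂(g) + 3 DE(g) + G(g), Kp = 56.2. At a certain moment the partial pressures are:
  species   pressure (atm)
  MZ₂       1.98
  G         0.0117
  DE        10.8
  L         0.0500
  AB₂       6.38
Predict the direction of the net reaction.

Qp = P(MZ₂)³·P(DE)³·P(G) / (P(AB₂)²·P(L)) = (1.98)³·(10.8)³·(0.0117) / ((6.38)²·(0.0500)) = 56.2
Qp = 56.2 = Kp, so the system is already at equilibrium.

no net change (already at equilibrium)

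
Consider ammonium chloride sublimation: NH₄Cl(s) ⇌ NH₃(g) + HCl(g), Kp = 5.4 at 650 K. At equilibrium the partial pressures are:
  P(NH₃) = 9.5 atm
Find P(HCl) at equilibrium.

(NH₄Cl is a pure solid — omitted from Kp.)
At equilibrium, Kp = P(NH₃)·P(HCl) = 5.4.
(9.5)·(P(HCl)) = 5.4
P(HCl) = 0.568 = 0.57 atm

P(HCl) = 0.57 atm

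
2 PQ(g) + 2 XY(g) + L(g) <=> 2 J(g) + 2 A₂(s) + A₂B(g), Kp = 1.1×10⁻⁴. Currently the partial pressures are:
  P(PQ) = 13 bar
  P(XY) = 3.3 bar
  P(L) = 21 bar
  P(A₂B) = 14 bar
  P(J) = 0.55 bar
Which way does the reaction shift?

(A₂ is a pure solid — omitted from Qp.)
Qp = P(J)²·P(A₂B) / (P(PQ)²·P(XY)²·P(L)) = (0.55)²·(14) / ((13)²·(3.3)²·(21)) = 1.1×10⁻⁴
Qp = 1.1×10⁻⁴ = Kp, so the system is already at equilibrium.

neither direction; the system is at equilibrium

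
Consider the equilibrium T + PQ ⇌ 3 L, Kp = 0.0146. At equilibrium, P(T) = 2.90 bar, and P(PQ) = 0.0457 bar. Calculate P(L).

At equilibrium, Kp = P(L)³ / (P(T)·P(PQ)) = 0.0146.
(P(L))³ / ((2.90)·(0.0457)) = 0.0146
P(L)³ = 0.00193 ⇒ P(L) = 0.125 bar

P(L) = 0.125 bar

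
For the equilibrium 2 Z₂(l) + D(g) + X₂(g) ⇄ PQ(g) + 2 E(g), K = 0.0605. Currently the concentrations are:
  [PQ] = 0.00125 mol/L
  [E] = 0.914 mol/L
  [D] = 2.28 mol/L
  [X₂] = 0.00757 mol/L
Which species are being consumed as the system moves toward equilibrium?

(Z₂ is a pure liquid — omitted from Q.)
Q = [PQ]·[E]² / ([D]·[X₂]) = (0.00125)·(0.914)² / ((2.28)·(0.00757)) = 0.0605
Q = 0.0605 = K; the system is at equilibrium.

none (at equilibrium)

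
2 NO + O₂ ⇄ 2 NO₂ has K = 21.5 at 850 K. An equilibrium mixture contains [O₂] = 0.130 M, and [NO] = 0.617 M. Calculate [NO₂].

[NO₂] = 1.03 M

At equilibrium, K = [NO₂]² / ([NO]²·[O₂]) = 21.5.
([NO₂])² / ((0.617)²·(0.130)) = 21.5
[NO₂]² = 1.06 ⇒ [NO₂] = 1.03 M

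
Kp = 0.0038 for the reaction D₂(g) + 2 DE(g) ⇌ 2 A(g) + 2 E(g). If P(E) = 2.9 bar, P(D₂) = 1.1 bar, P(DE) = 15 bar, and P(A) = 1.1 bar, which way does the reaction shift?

Qp = P(A)²·P(E)² / (P(D₂)·P(DE)²) = (1.1)²·(2.9)² / ((1.1)·(15)²) = 0.041
Qp = 0.041 > Kp = 0.0038, so the reverse reaction proceeds.

reverse (toward reactants)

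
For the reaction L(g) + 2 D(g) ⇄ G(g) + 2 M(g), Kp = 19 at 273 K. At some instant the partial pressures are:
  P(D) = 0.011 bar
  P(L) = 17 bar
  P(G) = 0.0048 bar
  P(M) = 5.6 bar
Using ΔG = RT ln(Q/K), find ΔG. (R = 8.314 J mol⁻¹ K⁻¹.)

Qp = P(G)·P(M)² / (P(L)·P(D)²) = (0.0048)·(5.6)² / ((17)·(0.011)²) = 73.2
ΔG = RT ln(Qp/Kp) = (8.314 J mol⁻¹ K⁻¹)(273 K) × ln(73.2/19)
   = (2.270 kJ/mol)(1.349) = 3.06 kJ/mol
ΔG > 0, so the forward reaction is non-spontaneous (proceeds in reverse).

ΔG = 3.06 kJ/mol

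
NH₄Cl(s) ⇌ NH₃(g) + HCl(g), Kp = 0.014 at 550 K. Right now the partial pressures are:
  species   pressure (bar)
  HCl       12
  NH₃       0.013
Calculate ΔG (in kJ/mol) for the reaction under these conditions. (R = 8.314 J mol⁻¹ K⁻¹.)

(NH₄Cl is a pure solid — omitted from Qp.)
Qp = P(NH₃)·P(HCl) = (0.013)·(12) = 0.156
ΔG = RT ln(Qp/Kp) = (8.314 J mol⁻¹ K⁻¹)(550 K) × ln(0.156/0.014)
   = (4.573 kJ/mol)(2.411) = 11.0 kJ/mol
ΔG > 0, so the forward reaction is non-spontaneous (proceeds in reverse).

ΔG = 11.0 kJ/mol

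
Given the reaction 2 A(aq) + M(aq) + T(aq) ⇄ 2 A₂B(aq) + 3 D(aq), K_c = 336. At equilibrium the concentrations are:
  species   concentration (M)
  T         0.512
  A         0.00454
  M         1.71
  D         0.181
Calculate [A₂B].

[A₂B] = 1.01 M

At equilibrium, K_c = [A₂B]²·[D]³ / ([A]²·[M]·[T]) = 336.
([A₂B])²·(0.181)³ / ((0.00454)²·(1.71)·(0.512)) = 336
[A₂B]² = 1.02 ⇒ [A₂B] = 1.01 M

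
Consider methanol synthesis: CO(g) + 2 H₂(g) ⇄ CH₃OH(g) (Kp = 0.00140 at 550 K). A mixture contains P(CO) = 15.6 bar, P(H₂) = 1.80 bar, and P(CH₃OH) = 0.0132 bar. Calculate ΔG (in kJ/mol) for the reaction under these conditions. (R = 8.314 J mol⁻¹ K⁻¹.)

Qp = P(CH₃OH) / (P(CO)·P(H₂)²) = (0.0132) / ((15.6)·(1.80)²) = 2.61e-4
ΔG = RT ln(Qp/Kp) = (8.314 J mol⁻¹ K⁻¹)(550 K) × ln(2.61e-4/0.00140)
   = (4.573 kJ/mol)(-1.680) = -7.68 kJ/mol
ΔG < 0, so the forward reaction is spontaneous (proceeds forward).

ΔG = -7.68 kJ/mol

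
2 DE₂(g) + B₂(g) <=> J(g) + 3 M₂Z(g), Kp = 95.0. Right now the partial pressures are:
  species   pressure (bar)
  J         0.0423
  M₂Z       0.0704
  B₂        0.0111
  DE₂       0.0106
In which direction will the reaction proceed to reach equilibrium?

Qp = P(J)·P(M₂Z)³ / (P(DE₂)²·P(B₂)) = (0.0423)·(0.0704)³ / ((0.0106)²·(0.0111)) = 11.8
Qp = 11.8 < Kp = 95.0, so the forward reaction proceeds.

to the right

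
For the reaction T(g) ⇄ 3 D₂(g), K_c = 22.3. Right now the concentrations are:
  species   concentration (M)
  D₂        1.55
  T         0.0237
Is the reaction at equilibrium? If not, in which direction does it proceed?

reverse (toward reactants)

Q_c = [D₂]³ / [T] = (1.55)³ / (0.0237) = 157
Q_c = 157 > K_c = 22.3, so the reverse reaction proceeds.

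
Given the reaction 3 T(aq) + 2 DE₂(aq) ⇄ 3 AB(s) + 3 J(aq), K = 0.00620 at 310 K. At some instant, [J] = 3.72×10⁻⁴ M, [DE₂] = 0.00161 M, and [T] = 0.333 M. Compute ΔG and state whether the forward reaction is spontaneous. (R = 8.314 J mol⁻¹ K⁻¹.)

ΔG = -6.30 kJ/mol; the forward reaction is spontaneous

(AB is a pure solid — omitted from Q.)
Q = [J]³ / ([T]³·[DE₂]²) = (3.72×10⁻⁴)³ / ((0.333)³·(0.00161)²) = 5.38×10⁻⁴
ΔG = RT ln(Q/K) = (8.314 J mol⁻¹ K⁻¹)(310 K) × ln(5.38×10⁻⁴/0.00620)
   = (2.577 kJ/mol)(-2.444) = -6.30 kJ/mol
ΔG < 0, so the forward reaction is spontaneous (proceeds forward).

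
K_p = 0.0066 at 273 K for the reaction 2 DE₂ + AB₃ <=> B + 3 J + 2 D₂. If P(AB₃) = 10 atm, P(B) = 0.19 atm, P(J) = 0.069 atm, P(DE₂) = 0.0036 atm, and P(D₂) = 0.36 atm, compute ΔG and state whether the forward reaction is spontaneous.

ΔG = 5.10 kJ/mol; the forward reaction is non-spontaneous

Q_p = P(B)·P(J)³·P(D₂)² / (P(DE₂)²·P(AB₃)) = (0.19)·(0.069)³·(0.36)² / ((0.0036)²·(10)) = 0.0624
ΔG = RT ln(Q_p/K_p) = (8.314 J mol⁻¹ K⁻¹)(273 K) × ln(0.0624/0.0066)
   = (2.270 kJ/mol)(2.246) = 5.10 kJ/mol
ΔG > 0, so the forward reaction is non-spontaneous (proceeds in reverse).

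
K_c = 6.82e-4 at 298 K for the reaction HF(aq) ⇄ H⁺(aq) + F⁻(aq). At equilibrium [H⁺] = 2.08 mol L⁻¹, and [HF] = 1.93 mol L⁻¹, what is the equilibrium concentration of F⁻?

At equilibrium, K_c = [H⁺]·[F⁻] / [HF] = 6.82e-4.
(2.08)·([F⁻]) / (1.93) = 6.82e-4
[F⁻] = 6.33e-4 mol L⁻¹

[F⁻] = 6.33e-4 mol L⁻¹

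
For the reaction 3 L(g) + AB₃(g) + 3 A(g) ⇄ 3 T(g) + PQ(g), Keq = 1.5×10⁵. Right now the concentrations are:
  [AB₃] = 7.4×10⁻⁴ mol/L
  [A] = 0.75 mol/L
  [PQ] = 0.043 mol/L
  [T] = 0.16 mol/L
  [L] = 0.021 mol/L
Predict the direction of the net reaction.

Q = [T]³·[PQ] / ([L]³·[AB₃]·[A]³) = (0.16)³·(0.043) / ((0.021)³·(7.4×10⁻⁴)·(0.75)³) = 61000
Q = 61000 < Keq = 1.5×10⁵, so the forward reaction proceeds.

forward (toward products)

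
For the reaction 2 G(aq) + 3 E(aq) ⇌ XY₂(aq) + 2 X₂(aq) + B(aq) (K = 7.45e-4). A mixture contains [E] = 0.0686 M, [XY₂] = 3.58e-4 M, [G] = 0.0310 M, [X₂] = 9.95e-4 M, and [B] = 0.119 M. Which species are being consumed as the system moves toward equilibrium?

G, E (reactants)

Q = [XY₂]·[X₂]²·[B] / ([G]²·[E]³) = (3.58e-4)·(9.95e-4)²·(0.119) / ((0.0310)²·(0.0686)³) = 1.36e-4
Q = 1.36e-4 < K = 7.45e-4: net forward reaction.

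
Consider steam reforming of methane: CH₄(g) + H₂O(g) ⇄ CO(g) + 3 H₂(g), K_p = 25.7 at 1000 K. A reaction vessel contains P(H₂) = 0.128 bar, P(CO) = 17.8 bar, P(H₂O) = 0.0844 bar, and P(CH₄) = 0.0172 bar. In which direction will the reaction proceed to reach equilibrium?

at equilibrium

Q_p = P(CO)·P(H₂)³ / (P(CH₄)·P(H₂O)) = (17.8)·(0.128)³ / ((0.0172)·(0.0844)) = 25.7
Q_p = 25.7 = K_p, so the system is already at equilibrium.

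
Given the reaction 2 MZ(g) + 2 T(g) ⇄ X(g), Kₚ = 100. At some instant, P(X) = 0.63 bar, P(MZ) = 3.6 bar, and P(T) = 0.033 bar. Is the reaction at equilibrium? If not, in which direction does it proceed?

toward products

Qₚ = P(X) / (P(MZ)²·P(T)²) = (0.63) / ((3.6)²·(0.033)²) = 45
Qₚ = 45 < Kₚ = 100, so the forward reaction proceeds.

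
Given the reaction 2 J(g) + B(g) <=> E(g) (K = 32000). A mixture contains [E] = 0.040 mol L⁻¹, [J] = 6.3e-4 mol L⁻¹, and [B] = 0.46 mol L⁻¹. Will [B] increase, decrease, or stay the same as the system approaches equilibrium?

Q = [E] / ([J]²·[B]) = (0.040) / ((6.3e-4)²·(0.46)) = 2.2e5
Q = 2.2e5 > K = 32000: net reverse reaction.
B is a reactant, so it increases.

increase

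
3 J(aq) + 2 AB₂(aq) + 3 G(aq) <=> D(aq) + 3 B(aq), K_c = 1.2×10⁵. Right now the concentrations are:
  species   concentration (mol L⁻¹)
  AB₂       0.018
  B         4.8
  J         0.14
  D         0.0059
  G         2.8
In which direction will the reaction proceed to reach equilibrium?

Q_c = [D]·[B]³ / ([J]³·[AB₂]²·[G]³) = (0.0059)·(4.8)³ / ((0.14)³·(0.018)²·(2.8)³) = 33000
Q_c = 33000 < K_c = 1.2×10⁵, so the forward reaction proceeds.

to the right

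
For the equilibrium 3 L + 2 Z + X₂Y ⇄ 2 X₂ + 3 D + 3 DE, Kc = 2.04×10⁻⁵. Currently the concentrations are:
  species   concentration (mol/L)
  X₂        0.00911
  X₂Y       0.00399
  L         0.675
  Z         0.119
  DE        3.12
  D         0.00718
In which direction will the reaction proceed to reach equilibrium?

Qc = [X₂]²·[D]³·[DE]³ / ([L]³·[Z]²·[X₂Y]) = (0.00911)²·(0.00718)³·(3.12)³ / ((0.675)³·(0.119)²·(0.00399)) = 5.37×10⁻⁵
Qc = 5.37×10⁻⁵ > Kc = 2.04×10⁻⁵, so the reverse reaction proceeds.

to the left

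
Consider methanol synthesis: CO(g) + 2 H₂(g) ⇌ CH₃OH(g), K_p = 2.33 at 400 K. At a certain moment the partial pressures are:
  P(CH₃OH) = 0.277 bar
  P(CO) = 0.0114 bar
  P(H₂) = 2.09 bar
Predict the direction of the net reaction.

to the left

Q_p = P(CH₃OH) / (P(CO)·P(H₂)²) = (0.277) / ((0.0114)·(2.09)²) = 5.56
Q_p = 5.56 > K_p = 2.33, so the reverse reaction proceeds.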